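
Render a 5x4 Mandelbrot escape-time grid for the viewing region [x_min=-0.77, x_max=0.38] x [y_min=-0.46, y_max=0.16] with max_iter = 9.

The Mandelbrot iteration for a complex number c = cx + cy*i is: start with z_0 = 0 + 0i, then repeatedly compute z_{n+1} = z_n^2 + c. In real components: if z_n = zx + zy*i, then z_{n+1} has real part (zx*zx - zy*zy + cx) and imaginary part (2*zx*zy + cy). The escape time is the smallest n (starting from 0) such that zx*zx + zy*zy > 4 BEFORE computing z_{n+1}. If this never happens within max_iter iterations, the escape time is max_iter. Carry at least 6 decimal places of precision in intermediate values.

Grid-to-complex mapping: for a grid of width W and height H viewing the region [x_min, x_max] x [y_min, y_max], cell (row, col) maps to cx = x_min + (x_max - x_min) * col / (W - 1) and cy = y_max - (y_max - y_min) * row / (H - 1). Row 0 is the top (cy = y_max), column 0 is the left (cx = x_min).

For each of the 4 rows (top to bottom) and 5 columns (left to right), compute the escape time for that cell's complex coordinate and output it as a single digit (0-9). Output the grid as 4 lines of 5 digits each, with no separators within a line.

Answer: 99999
99997
99999
79998

Derivation:
(row=0, col=0): c = -0.7700 + 0.1600i → escape time 9
(row=0, col=1): c = -0.4825 + 0.1600i → escape time 9
(row=0, col=2): c = -0.1950 + 0.1600i → escape time 9
(row=0, col=3): c = 0.0925 + 0.1600i → escape time 9
(row=0, col=4): c = 0.3800 + 0.1600i → escape time 9
(row=1, col=0): c = -0.7700 + -0.0467i → escape time 9
(row=1, col=1): c = -0.4825 + -0.0467i → escape time 9
(row=1, col=2): c = -0.1950 + -0.0467i → escape time 9
(row=1, col=3): c = 0.0925 + -0.0467i → escape time 9
(row=1, col=4): c = 0.3800 + -0.0467i → escape time 7
(row=2, col=0): c = -0.7700 + -0.2533i → escape time 9
(row=2, col=1): c = -0.4825 + -0.2533i → escape time 9
(row=2, col=2): c = -0.1950 + -0.2533i → escape time 9
(row=2, col=3): c = 0.0925 + -0.2533i → escape time 9
(row=2, col=4): c = 0.3800 + -0.2533i → escape time 9
(row=3, col=0): c = -0.7700 + -0.4600i → escape time 7
(row=3, col=1): c = -0.4825 + -0.4600i → escape time 9
(row=3, col=2): c = -0.1950 + -0.4600i → escape time 9
(row=3, col=3): c = 0.0925 + -0.4600i → escape time 9
(row=3, col=4): c = 0.3800 + -0.4600i → escape time 8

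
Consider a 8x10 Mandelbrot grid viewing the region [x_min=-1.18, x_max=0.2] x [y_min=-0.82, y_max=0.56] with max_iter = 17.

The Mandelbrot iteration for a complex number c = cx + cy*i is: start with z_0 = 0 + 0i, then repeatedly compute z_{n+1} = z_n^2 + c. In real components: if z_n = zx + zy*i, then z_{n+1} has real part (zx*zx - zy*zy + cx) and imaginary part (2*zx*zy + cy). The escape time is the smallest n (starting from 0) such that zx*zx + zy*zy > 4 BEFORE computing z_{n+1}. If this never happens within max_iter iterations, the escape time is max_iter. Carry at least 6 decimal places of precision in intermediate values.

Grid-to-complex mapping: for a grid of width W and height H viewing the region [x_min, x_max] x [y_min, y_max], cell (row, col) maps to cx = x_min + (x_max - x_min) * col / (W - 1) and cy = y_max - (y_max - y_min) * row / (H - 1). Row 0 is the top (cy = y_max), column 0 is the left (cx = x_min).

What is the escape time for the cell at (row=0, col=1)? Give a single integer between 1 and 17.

Answer: 5

Derivation:
z_0 = 0 + 0i, c = -0.9829 + 0.5600i
Iter 1: z = -0.9829 + 0.5600i, |z|^2 = 1.2796
Iter 2: z = -0.3304 + -0.5408i, |z|^2 = 0.4017
Iter 3: z = -1.1661 + 0.9174i, |z|^2 = 2.2015
Iter 4: z = -0.4647 + -1.5796i, |z|^2 = 2.7112
Iter 5: z = -3.2622 + 2.0280i, |z|^2 = 14.7547
Escaped at iteration 5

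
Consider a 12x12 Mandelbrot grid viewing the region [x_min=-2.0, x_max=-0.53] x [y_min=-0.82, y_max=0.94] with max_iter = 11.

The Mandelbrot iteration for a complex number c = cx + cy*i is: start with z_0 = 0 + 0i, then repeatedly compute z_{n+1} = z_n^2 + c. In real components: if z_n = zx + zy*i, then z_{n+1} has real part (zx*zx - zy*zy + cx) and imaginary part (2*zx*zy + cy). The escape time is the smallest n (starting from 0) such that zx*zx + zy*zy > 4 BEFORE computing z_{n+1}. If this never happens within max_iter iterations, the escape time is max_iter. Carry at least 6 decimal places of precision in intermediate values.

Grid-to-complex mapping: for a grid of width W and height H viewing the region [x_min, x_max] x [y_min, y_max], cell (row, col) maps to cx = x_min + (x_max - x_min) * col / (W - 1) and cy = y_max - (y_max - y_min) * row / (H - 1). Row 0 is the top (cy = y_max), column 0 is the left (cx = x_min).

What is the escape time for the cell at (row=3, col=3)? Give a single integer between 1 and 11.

Answer: 3

Derivation:
z_0 = 0 + 0i, c = -1.5991 + 0.4600i
Iter 1: z = -1.5991 + 0.4600i, |z|^2 = 2.7687
Iter 2: z = 0.7464 + -1.0112i, |z|^2 = 1.5796
Iter 3: z = -2.0644 + -1.0495i, |z|^2 = 5.3632
Escaped at iteration 3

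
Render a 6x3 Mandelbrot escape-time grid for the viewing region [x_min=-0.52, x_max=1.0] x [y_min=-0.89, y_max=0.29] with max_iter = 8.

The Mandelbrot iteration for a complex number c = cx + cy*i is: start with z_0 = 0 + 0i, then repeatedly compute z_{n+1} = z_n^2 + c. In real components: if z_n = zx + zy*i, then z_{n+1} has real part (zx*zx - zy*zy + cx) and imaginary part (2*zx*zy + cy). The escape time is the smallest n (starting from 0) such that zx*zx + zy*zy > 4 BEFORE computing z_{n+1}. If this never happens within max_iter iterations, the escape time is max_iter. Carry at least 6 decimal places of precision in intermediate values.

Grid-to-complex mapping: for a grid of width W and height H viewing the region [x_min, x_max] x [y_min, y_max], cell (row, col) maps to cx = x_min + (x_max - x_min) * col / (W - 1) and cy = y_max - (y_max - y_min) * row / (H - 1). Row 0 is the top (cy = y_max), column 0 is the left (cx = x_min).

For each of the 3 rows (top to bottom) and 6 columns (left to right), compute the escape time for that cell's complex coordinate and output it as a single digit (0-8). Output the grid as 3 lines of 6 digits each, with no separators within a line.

(row=0, col=0): c = -0.5200 + 0.2900i → escape time 8
(row=0, col=1): c = -0.2160 + 0.2900i → escape time 8
(row=0, col=2): c = 0.0880 + 0.2900i → escape time 8
(row=0, col=3): c = 0.3920 + 0.2900i → escape time 8
(row=0, col=4): c = 0.6960 + 0.2900i → escape time 3
(row=0, col=5): c = 1.0000 + 0.2900i → escape time 2
(row=1, col=0): c = -0.5200 + -0.3000i → escape time 8
(row=1, col=1): c = -0.2160 + -0.3000i → escape time 8
(row=1, col=2): c = 0.0880 + -0.3000i → escape time 8
(row=1, col=3): c = 0.3920 + -0.3000i → escape time 8
(row=1, col=4): c = 0.6960 + -0.3000i → escape time 3
(row=1, col=5): c = 1.0000 + -0.3000i → escape time 2
(row=2, col=0): c = -0.5200 + -0.8900i → escape time 4
(row=2, col=1): c = -0.2160 + -0.8900i → escape time 8
(row=2, col=2): c = 0.0880 + -0.8900i → escape time 5
(row=2, col=3): c = 0.3920 + -0.8900i → escape time 3
(row=2, col=4): c = 0.6960 + -0.8900i → escape time 2
(row=2, col=5): c = 1.0000 + -0.8900i → escape time 2

Answer: 888832
888832
485322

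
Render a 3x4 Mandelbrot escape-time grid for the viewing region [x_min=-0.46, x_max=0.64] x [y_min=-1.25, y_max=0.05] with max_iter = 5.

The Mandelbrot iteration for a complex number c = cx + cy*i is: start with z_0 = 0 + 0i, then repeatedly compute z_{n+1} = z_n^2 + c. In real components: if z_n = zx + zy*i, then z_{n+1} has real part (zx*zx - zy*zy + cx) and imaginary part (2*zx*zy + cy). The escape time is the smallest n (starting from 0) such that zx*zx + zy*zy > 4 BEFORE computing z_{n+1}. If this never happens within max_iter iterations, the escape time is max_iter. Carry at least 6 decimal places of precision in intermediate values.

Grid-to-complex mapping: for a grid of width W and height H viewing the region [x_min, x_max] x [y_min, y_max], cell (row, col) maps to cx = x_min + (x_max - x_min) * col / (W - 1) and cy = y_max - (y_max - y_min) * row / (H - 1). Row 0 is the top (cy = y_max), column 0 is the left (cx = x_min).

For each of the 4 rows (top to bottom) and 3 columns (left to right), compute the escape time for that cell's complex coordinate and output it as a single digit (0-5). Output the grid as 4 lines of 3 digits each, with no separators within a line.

(row=0, col=0): c = -0.4600 + 0.0500i → escape time 5
(row=0, col=1): c = 0.0900 + 0.0500i → escape time 5
(row=0, col=2): c = 0.6400 + 0.0500i → escape time 4
(row=1, col=0): c = -0.4600 + -0.3833i → escape time 5
(row=1, col=1): c = 0.0900 + -0.3833i → escape time 5
(row=1, col=2): c = 0.6400 + -0.3833i → escape time 3
(row=2, col=0): c = -0.4600 + -0.8167i → escape time 5
(row=2, col=1): c = 0.0900 + -0.8167i → escape time 5
(row=2, col=2): c = 0.6400 + -0.8167i → escape time 3
(row=3, col=0): c = -0.4600 + -1.2500i → escape time 3
(row=3, col=1): c = 0.0900 + -1.2500i → escape time 2
(row=3, col=2): c = 0.6400 + -1.2500i → escape time 2

Answer: 554
553
553
322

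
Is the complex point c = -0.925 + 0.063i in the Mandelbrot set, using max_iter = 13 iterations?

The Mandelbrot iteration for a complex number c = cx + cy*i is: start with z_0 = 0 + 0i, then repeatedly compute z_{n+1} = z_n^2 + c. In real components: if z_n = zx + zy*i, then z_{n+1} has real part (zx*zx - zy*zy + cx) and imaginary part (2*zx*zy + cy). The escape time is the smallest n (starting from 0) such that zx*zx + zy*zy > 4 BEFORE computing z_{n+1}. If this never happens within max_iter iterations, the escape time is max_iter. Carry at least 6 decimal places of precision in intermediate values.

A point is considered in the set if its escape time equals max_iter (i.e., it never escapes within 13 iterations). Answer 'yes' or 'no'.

Answer: yes

Derivation:
z_0 = 0 + 0i, c = -0.9250 + 0.0630i
Iter 1: z = -0.9250 + 0.0630i, |z|^2 = 0.8596
Iter 2: z = -0.0733 + -0.0536i, |z|^2 = 0.0082
Iter 3: z = -0.9225 + 0.0709i, |z|^2 = 0.8560
Iter 4: z = -0.0790 + -0.0677i, |z|^2 = 0.0108
Iter 5: z = -0.9233 + 0.0737i, |z|^2 = 0.8580
Iter 6: z = -0.0779 + -0.0731i, |z|^2 = 0.0114
Iter 7: z = -0.9243 + 0.0744i, |z|^2 = 0.8598
Iter 8: z = -0.0762 + -0.0745i, |z|^2 = 0.0114
Iter 9: z = -0.9247 + 0.0744i, |z|^2 = 0.8607
Iter 10: z = -0.0754 + -0.0745i, |z|^2 = 0.0112
Iter 11: z = -0.9249 + 0.0742i, |z|^2 = 0.8609
Iter 12: z = -0.0751 + -0.0743i, |z|^2 = 0.0112
Did not escape in 13 iterations → in set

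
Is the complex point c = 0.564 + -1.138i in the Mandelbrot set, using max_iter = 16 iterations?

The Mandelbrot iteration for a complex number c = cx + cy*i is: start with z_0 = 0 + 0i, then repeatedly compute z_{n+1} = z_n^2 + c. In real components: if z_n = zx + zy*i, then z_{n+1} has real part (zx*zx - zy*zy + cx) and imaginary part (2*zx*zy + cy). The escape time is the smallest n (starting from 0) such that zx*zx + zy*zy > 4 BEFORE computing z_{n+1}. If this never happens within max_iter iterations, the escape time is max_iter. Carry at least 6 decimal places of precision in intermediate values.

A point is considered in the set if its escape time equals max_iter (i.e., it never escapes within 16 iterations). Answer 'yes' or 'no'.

z_0 = 0 + 0i, c = 0.5640 + -1.1380i
Iter 1: z = 0.5640 + -1.1380i, |z|^2 = 1.6131
Iter 2: z = -0.4129 + -2.4217i, |z|^2 = 6.0350
Escaped at iteration 2

Answer: no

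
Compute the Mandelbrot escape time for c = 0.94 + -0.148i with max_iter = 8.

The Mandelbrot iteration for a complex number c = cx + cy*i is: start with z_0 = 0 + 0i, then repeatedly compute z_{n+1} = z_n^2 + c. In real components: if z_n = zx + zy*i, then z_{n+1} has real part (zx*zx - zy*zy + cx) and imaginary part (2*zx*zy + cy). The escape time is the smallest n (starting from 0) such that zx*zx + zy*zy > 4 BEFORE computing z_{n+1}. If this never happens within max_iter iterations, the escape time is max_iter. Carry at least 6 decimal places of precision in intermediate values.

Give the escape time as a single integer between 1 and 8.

z_0 = 0 + 0i, c = 0.9400 + -0.1480i
Iter 1: z = 0.9400 + -0.1480i, |z|^2 = 0.9055
Iter 2: z = 1.8017 + -0.4262i, |z|^2 = 3.4278
Iter 3: z = 4.0044 + -1.6839i, |z|^2 = 18.8710
Escaped at iteration 3

Answer: 3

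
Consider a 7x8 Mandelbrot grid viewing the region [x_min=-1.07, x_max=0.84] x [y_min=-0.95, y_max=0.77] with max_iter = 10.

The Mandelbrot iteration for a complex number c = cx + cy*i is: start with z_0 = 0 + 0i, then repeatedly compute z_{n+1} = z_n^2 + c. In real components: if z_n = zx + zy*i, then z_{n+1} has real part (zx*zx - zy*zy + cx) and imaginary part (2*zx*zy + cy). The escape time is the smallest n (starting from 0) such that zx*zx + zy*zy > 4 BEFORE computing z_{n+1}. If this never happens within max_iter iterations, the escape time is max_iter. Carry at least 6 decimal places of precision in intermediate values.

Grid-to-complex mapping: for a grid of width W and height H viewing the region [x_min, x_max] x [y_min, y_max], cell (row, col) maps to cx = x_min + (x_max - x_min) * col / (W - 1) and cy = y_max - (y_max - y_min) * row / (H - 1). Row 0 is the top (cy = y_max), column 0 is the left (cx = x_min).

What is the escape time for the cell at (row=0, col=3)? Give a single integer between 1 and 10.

z_0 = 0 + 0i, c = -0.1150 + 0.7700i
Iter 1: z = -0.1150 + 0.7700i, |z|^2 = 0.6061
Iter 2: z = -0.6947 + 0.5929i, |z|^2 = 0.8341
Iter 3: z = 0.0160 + -0.0537i, |z|^2 = 0.0031
Iter 4: z = -0.1176 + 0.7683i, |z|^2 = 0.6041
Iter 5: z = -0.6914 + 0.5893i, |z|^2 = 0.8253
Iter 6: z = 0.0158 + -0.0448i, |z|^2 = 0.0023
Iter 7: z = -0.1168 + 0.7686i, |z|^2 = 0.6043
Iter 8: z = -0.6921 + 0.5905i, |z|^2 = 0.8277
Iter 9: z = 0.0153 + -0.0474i, |z|^2 = 0.0025

Answer: 10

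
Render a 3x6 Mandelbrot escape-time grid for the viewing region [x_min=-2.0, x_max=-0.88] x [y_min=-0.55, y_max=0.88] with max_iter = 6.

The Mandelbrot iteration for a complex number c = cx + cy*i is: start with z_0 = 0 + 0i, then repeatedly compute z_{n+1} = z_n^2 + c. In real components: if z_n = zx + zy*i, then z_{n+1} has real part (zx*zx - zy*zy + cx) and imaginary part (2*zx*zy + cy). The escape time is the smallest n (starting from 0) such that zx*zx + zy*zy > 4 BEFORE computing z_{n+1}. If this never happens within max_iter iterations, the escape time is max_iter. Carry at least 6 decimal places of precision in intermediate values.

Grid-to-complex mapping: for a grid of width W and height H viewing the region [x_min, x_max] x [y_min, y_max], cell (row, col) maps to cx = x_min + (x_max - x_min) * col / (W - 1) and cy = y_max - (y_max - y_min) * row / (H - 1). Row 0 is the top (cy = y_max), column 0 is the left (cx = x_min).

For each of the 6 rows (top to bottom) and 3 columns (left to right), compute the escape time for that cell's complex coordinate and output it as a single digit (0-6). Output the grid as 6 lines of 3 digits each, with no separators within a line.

(row=0, col=0): c = -2.0000 + 0.8800i → escape time 1
(row=0, col=1): c = -1.4400 + 0.8800i → escape time 3
(row=0, col=2): c = -0.8800 + 0.8800i → escape time 3
(row=1, col=0): c = -2.0000 + 0.5940i → escape time 1
(row=1, col=1): c = -1.4400 + 0.5940i → escape time 3
(row=1, col=2): c = -0.8800 + 0.5940i → escape time 5
(row=2, col=0): c = -2.0000 + 0.3080i → escape time 1
(row=2, col=1): c = -1.4400 + 0.3080i → escape time 5
(row=2, col=2): c = -0.8800 + 0.3080i → escape time 6
(row=3, col=0): c = -2.0000 + 0.0220i → escape time 1
(row=3, col=1): c = -1.4400 + 0.0220i → escape time 6
(row=3, col=2): c = -0.8800 + 0.0220i → escape time 6
(row=4, col=0): c = -2.0000 + -0.2640i → escape time 1
(row=4, col=1): c = -1.4400 + -0.2640i → escape time 5
(row=4, col=2): c = -0.8800 + -0.2640i → escape time 6
(row=5, col=0): c = -2.0000 + -0.5500i → escape time 1
(row=5, col=1): c = -1.4400 + -0.5500i → escape time 3
(row=5, col=2): c = -0.8800 + -0.5500i → escape time 5

Answer: 133
135
156
166
156
135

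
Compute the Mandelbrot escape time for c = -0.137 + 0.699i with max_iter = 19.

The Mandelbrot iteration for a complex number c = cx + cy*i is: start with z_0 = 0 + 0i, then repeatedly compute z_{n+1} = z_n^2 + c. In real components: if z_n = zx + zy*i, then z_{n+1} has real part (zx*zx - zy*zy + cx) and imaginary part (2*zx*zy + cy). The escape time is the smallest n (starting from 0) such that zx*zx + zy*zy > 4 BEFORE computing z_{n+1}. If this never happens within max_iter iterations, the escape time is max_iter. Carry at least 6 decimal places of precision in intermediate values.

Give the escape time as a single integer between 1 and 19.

Answer: 19

Derivation:
z_0 = 0 + 0i, c = -0.1370 + 0.6990i
Iter 1: z = -0.1370 + 0.6990i, |z|^2 = 0.5074
Iter 2: z = -0.6068 + 0.5075i, |z|^2 = 0.6258
Iter 3: z = -0.0263 + 0.0831i, |z|^2 = 0.0076
Iter 4: z = -0.1432 + 0.6946i, |z|^2 = 0.5030
Iter 5: z = -0.5990 + 0.5000i, |z|^2 = 0.6088
Iter 6: z = -0.0282 + 0.1000i, |z|^2 = 0.0108
Iter 7: z = -0.1462 + 0.6934i, |z|^2 = 0.5021
Iter 8: z = -0.5964 + 0.4963i, |z|^2 = 0.6019
Iter 9: z = -0.0276 + 0.1071i, |z|^2 = 0.0122
Iter 10: z = -0.1477 + 0.6931i, |z|^2 = 0.5022
Iter 11: z = -0.5955 + 0.4943i, |z|^2 = 0.5990
Iter 12: z = -0.0266 + 0.1103i, |z|^2 = 0.0129
Iter 13: z = -0.1485 + 0.6931i, |z|^2 = 0.5025
Iter 14: z = -0.5954 + 0.4932i, |z|^2 = 0.5977
Iter 15: z = -0.0258 + 0.1117i, |z|^2 = 0.0131
Iter 16: z = -0.1488 + 0.6932i, |z|^2 = 0.5027
Iter 17: z = -0.5954 + 0.4927i, |z|^2 = 0.5973
Iter 18: z = -0.0252 + 0.1123i, |z|^2 = 0.0132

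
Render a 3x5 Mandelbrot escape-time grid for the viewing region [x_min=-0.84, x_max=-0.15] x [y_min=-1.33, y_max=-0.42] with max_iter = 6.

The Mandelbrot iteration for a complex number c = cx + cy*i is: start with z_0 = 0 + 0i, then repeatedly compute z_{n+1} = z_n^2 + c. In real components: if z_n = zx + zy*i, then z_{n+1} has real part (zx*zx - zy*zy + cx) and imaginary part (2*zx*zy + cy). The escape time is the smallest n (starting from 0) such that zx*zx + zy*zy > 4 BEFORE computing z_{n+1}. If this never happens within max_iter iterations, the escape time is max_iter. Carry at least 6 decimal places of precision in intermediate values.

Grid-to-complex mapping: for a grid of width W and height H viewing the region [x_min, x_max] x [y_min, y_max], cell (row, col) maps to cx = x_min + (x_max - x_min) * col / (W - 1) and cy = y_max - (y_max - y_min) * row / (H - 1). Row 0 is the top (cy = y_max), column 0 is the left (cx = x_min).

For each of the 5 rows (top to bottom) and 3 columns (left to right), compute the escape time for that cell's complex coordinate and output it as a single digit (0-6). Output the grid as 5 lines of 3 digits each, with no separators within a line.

(row=0, col=0): c = -0.8400 + -0.4200i → escape time 6
(row=0, col=1): c = -0.4950 + -0.4200i → escape time 6
(row=0, col=2): c = -0.1500 + -0.4200i → escape time 6
(row=1, col=0): c = -0.8400 + -0.6475i → escape time 5
(row=1, col=1): c = -0.4950 + -0.6475i → escape time 6
(row=1, col=2): c = -0.1500 + -0.6475i → escape time 6
(row=2, col=0): c = -0.8400 + -0.8750i → escape time 4
(row=2, col=1): c = -0.4950 + -0.8750i → escape time 4
(row=2, col=2): c = -0.1500 + -0.8750i → escape time 6
(row=3, col=0): c = -0.8400 + -1.1025i → escape time 3
(row=3, col=1): c = -0.4950 + -1.1025i → escape time 4
(row=3, col=2): c = -0.1500 + -1.1025i → escape time 6
(row=4, col=0): c = -0.8400 + -1.3300i → escape time 2
(row=4, col=1): c = -0.4950 + -1.3300i → escape time 2
(row=4, col=2): c = -0.1500 + -1.3300i → escape time 2

Answer: 666
566
446
346
222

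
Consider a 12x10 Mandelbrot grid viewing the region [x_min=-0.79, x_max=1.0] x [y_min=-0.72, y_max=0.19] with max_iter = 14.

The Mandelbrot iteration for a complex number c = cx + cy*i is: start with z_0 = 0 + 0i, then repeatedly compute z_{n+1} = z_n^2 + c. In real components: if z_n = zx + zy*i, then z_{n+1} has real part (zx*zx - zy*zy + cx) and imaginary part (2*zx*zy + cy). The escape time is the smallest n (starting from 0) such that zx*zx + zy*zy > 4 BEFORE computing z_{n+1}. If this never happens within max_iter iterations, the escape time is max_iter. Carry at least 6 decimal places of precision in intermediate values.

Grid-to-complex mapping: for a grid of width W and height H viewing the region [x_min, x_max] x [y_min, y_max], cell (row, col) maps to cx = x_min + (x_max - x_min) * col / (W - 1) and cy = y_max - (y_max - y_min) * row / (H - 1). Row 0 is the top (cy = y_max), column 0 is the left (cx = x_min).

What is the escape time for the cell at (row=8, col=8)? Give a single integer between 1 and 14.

z_0 = 0 + 0i, c = 0.5118 + -0.6189i
Iter 1: z = 0.5118 + -0.6189i, |z|^2 = 0.6450
Iter 2: z = 0.3908 + -1.2524i, |z|^2 = 1.7212
Iter 3: z = -0.9040 + -1.5977i, |z|^2 = 3.3697
Iter 4: z = -1.2234 + 2.2697i, |z|^2 = 6.6484
Escaped at iteration 4

Answer: 4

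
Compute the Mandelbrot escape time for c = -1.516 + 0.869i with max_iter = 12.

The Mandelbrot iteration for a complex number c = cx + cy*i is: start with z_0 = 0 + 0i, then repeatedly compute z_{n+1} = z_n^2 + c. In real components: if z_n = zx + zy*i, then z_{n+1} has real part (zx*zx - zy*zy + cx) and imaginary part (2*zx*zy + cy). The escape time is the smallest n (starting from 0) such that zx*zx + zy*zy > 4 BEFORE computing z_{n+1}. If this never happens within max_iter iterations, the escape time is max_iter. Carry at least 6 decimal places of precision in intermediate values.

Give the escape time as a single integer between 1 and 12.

Answer: 3

Derivation:
z_0 = 0 + 0i, c = -1.5160 + 0.8690i
Iter 1: z = -1.5160 + 0.8690i, |z|^2 = 3.0534
Iter 2: z = 0.0271 + -1.7658i, |z|^2 = 3.1188
Iter 3: z = -4.6333 + 0.7733i, |z|^2 = 22.0659
Escaped at iteration 3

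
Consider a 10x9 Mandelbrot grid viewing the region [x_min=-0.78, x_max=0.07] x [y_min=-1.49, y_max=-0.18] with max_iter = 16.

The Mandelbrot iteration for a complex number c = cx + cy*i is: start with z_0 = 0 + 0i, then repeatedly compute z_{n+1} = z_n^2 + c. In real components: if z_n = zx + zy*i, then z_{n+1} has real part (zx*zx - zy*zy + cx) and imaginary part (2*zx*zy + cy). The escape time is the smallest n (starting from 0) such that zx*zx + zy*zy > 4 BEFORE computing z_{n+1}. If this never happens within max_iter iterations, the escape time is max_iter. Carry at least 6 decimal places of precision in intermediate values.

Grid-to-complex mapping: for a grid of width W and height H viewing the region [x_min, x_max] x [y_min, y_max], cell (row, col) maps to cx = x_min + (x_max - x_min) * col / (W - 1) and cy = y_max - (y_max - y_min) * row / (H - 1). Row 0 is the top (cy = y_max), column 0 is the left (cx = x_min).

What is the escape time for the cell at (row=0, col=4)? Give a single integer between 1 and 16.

Answer: 16

Derivation:
z_0 = 0 + 0i, c = -0.4022 + -0.1800i
Iter 1: z = -0.4022 + -0.1800i, |z|^2 = 0.1942
Iter 2: z = -0.2728 + -0.0352i, |z|^2 = 0.0757
Iter 3: z = -0.3290 + -0.1608i, |z|^2 = 0.1341
Iter 4: z = -0.3198 + -0.0742i, |z|^2 = 0.1078
Iter 5: z = -0.3054 + -0.1325i, |z|^2 = 0.1109
Iter 6: z = -0.3265 + -0.0990i, |z|^2 = 0.1164
Iter 7: z = -0.3054 + -0.1153i, |z|^2 = 0.1066
Iter 8: z = -0.3222 + -0.1095i, |z|^2 = 0.1158
Iter 9: z = -0.3104 + -0.1094i, |z|^2 = 0.1083
Iter 10: z = -0.3179 + -0.1121i, |z|^2 = 0.1136
Iter 11: z = -0.3138 + -0.1087i, |z|^2 = 0.1103
Iter 12: z = -0.3156 + -0.1118i, |z|^2 = 0.1121
Iter 13: z = -0.3151 + -0.1095i, |z|^2 = 0.1113
Iter 14: z = -0.3149 + -0.1110i, |z|^2 = 0.1115
Iter 15: z = -0.3154 + -0.1101i, |z|^2 = 0.1116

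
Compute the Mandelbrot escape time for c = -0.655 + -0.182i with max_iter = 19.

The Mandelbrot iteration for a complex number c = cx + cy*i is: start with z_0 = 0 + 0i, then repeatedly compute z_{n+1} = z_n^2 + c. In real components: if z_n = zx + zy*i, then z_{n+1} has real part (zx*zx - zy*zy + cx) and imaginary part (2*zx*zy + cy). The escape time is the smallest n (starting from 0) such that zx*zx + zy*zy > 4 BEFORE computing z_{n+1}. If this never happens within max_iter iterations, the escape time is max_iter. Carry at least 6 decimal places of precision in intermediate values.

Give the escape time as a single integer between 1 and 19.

Answer: 19

Derivation:
z_0 = 0 + 0i, c = -0.6550 + -0.1820i
Iter 1: z = -0.6550 + -0.1820i, |z|^2 = 0.4621
Iter 2: z = -0.2591 + 0.0564i, |z|^2 = 0.0703
Iter 3: z = -0.5911 + -0.2112i, |z|^2 = 0.3940
Iter 4: z = -0.3503 + 0.0677i, |z|^2 = 0.1273
Iter 5: z = -0.5369 + -0.2294i, |z|^2 = 0.3409
Iter 6: z = -0.4194 + 0.0644i, |z|^2 = 0.1800
Iter 7: z = -0.4833 + -0.2360i, |z|^2 = 0.2892
Iter 8: z = -0.4772 + 0.0461i, |z|^2 = 0.2298
Iter 9: z = -0.4294 + -0.2260i, |z|^2 = 0.2355
Iter 10: z = -0.5216 + 0.0121i, |z|^2 = 0.2723
Iter 11: z = -0.3830 + -0.1946i, |z|^2 = 0.1846
Iter 12: z = -0.5462 + -0.0329i, |z|^2 = 0.2994
Iter 13: z = -0.3578 + -0.1460i, |z|^2 = 0.1494
Iter 14: z = -0.5483 + -0.0775i, |z|^2 = 0.3066
Iter 15: z = -0.3604 + -0.0970i, |z|^2 = 0.1393
Iter 16: z = -0.5346 + -0.1121i, |z|^2 = 0.2983
Iter 17: z = -0.3818 + -0.0622i, |z|^2 = 0.1496
Iter 18: z = -0.5131 + -0.1345i, |z|^2 = 0.2814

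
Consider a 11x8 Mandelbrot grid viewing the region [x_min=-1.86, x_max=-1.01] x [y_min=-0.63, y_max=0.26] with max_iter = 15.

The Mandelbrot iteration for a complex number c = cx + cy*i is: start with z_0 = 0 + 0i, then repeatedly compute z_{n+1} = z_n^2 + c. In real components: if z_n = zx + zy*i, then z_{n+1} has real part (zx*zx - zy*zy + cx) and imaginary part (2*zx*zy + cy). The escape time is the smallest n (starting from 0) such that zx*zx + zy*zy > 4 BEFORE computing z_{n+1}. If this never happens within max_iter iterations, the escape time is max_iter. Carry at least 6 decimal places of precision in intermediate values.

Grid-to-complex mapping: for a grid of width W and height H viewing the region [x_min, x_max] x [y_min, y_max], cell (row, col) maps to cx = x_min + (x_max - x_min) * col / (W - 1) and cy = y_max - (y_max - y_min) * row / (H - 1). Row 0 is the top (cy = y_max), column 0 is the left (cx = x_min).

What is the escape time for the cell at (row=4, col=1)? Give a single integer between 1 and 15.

Answer: 4

Derivation:
z_0 = 0 + 0i, c = -1.7750 + -0.2486i
Iter 1: z = -1.7750 + -0.2486i, |z|^2 = 3.2124
Iter 2: z = 1.3138 + 0.6339i, |z|^2 = 2.1279
Iter 3: z = -0.4506 + 1.4170i, |z|^2 = 2.2109
Iter 4: z = -3.5798 + -1.5256i, |z|^2 = 15.1427
Escaped at iteration 4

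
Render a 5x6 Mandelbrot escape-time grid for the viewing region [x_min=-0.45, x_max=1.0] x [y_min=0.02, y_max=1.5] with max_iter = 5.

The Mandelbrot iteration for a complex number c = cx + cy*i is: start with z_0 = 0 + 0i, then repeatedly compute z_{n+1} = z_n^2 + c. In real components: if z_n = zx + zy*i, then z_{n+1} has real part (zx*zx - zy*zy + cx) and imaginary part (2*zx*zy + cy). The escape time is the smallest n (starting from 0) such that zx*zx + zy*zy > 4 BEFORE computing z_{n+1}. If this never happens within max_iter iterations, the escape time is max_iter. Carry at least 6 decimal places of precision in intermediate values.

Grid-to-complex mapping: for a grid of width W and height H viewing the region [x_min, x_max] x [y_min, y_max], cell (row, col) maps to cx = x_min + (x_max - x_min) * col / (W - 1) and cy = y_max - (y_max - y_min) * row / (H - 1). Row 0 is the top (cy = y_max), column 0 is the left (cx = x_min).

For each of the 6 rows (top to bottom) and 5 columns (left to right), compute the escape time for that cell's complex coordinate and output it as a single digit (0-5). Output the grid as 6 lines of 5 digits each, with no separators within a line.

(row=0, col=0): c = -0.4500 + 1.5000i → escape time 2
(row=0, col=1): c = -0.0875 + 1.5000i → escape time 2
(row=0, col=2): c = 0.2750 + 1.5000i → escape time 2
(row=0, col=3): c = 0.6375 + 1.5000i → escape time 2
(row=0, col=4): c = 1.0000 + 1.5000i → escape time 2
(row=1, col=0): c = -0.4500 + 1.2040i → escape time 3
(row=1, col=1): c = -0.0875 + 1.2040i → escape time 3
(row=1, col=2): c = 0.2750 + 1.2040i → escape time 2
(row=1, col=3): c = 0.6375 + 1.2040i → escape time 2
(row=1, col=4): c = 1.0000 + 1.2040i → escape time 2
(row=2, col=0): c = -0.4500 + 0.9080i → escape time 5
(row=2, col=1): c = -0.0875 + 0.9080i → escape time 5
(row=2, col=2): c = 0.2750 + 0.9080i → escape time 4
(row=2, col=3): c = 0.6375 + 0.9080i → escape time 2
(row=2, col=4): c = 1.0000 + 0.9080i → escape time 2
(row=3, col=0): c = -0.4500 + 0.6120i → escape time 5
(row=3, col=1): c = -0.0875 + 0.6120i → escape time 5
(row=3, col=2): c = 0.2750 + 0.6120i → escape time 5
(row=3, col=3): c = 0.6375 + 0.6120i → escape time 3
(row=3, col=4): c = 1.0000 + 0.6120i → escape time 2
(row=4, col=0): c = -0.4500 + 0.3160i → escape time 5
(row=4, col=1): c = -0.0875 + 0.3160i → escape time 5
(row=4, col=2): c = 0.2750 + 0.3160i → escape time 5
(row=4, col=3): c = 0.6375 + 0.3160i → escape time 4
(row=4, col=4): c = 1.0000 + 0.3160i → escape time 2
(row=5, col=0): c = -0.4500 + 0.0200i → escape time 5
(row=5, col=1): c = -0.0875 + 0.0200i → escape time 5
(row=5, col=2): c = 0.2750 + 0.0200i → escape time 5
(row=5, col=3): c = 0.6375 + 0.0200i → escape time 4
(row=5, col=4): c = 1.0000 + 0.0200i → escape time 2

Answer: 22222
33222
55422
55532
55542
55542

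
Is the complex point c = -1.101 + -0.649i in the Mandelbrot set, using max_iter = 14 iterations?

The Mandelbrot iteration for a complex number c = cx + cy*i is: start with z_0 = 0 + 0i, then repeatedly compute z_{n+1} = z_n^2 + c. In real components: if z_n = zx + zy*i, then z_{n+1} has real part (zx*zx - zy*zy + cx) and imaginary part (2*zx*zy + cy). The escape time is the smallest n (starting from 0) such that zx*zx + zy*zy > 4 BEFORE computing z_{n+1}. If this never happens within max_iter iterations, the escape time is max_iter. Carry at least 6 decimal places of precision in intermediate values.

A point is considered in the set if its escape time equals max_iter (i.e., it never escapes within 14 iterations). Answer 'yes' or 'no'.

Answer: no

Derivation:
z_0 = 0 + 0i, c = -1.1010 + -0.6490i
Iter 1: z = -1.1010 + -0.6490i, |z|^2 = 1.6334
Iter 2: z = -0.3100 + 0.7801i, |z|^2 = 0.7047
Iter 3: z = -1.6135 + -1.1327i, |z|^2 = 3.8862
Iter 4: z = 0.2193 + 3.0060i, |z|^2 = 9.0841
Escaped at iteration 4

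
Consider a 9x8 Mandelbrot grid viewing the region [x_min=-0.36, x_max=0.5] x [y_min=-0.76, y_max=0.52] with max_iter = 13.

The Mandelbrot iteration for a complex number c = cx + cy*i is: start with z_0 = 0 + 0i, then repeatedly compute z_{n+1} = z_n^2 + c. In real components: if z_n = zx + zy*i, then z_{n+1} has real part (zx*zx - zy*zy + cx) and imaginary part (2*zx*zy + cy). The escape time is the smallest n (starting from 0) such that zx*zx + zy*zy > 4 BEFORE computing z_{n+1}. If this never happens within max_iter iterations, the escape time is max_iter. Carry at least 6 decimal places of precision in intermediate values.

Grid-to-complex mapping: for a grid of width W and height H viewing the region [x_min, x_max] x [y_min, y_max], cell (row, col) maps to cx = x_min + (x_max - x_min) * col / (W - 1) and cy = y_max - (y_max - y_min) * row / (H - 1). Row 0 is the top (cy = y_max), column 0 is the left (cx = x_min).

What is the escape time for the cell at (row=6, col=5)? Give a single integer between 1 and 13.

z_0 = 0 + 0i, c = 0.1775 + -0.5771i
Iter 1: z = 0.1775 + -0.5771i, |z|^2 = 0.3646
Iter 2: z = -0.1241 + -0.7820i, |z|^2 = 0.6270
Iter 3: z = -0.4187 + -0.3831i, |z|^2 = 0.3220
Iter 4: z = 0.2060 + -0.2564i, |z|^2 = 0.1082
Iter 5: z = 0.1542 + -0.6828i, |z|^2 = 0.4900
Iter 6: z = -0.2649 + -0.7877i, |z|^2 = 0.6907
Iter 7: z = -0.3729 + -0.1597i, |z|^2 = 0.1645
Iter 8: z = 0.2910 + -0.4580i, |z|^2 = 0.2945
Iter 9: z = 0.0524 + -0.8437i, |z|^2 = 0.7146
Iter 10: z = -0.5316 + -0.6656i, |z|^2 = 0.7256
Iter 11: z = 0.0171 + 0.1305i, |z|^2 = 0.0173
Iter 12: z = 0.1608 + -0.5727i, |z|^2 = 0.3538

Answer: 13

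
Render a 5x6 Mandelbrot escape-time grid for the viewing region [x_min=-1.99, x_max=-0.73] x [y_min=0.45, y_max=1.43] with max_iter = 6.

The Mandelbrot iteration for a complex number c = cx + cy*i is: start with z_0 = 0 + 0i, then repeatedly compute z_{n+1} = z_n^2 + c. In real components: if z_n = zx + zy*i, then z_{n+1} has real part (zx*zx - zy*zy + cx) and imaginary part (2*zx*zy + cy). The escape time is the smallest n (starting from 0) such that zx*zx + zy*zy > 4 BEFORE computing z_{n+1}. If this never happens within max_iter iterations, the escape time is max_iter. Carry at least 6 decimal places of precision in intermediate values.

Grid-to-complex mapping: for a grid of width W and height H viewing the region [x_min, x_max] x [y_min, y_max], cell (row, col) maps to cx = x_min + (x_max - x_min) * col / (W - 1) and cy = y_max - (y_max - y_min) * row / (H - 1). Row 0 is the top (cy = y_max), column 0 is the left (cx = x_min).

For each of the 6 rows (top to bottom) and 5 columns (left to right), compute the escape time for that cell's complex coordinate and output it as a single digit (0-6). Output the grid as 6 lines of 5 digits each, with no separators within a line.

(row=0, col=0): c = -1.9900 + 1.4300i → escape time 1
(row=0, col=1): c = -1.6750 + 1.4300i → escape time 1
(row=0, col=2): c = -1.3600 + 1.4300i → escape time 2
(row=0, col=3): c = -1.0450 + 1.4300i → escape time 2
(row=0, col=4): c = -0.7300 + 1.4300i → escape time 2
(row=1, col=0): c = -1.9900 + 1.2340i → escape time 1
(row=1, col=1): c = -1.6750 + 1.2340i → escape time 1
(row=1, col=2): c = -1.3600 + 1.2340i → escape time 2
(row=1, col=3): c = -1.0450 + 1.2340i → escape time 3
(row=1, col=4): c = -0.7300 + 1.2340i → escape time 3
(row=2, col=0): c = -1.9900 + 1.0380i → escape time 1
(row=2, col=1): c = -1.6750 + 1.0380i → escape time 2
(row=2, col=2): c = -1.3600 + 1.0380i → escape time 3
(row=2, col=3): c = -1.0450 + 1.0380i → escape time 3
(row=2, col=4): c = -0.7300 + 1.0380i → escape time 3
(row=3, col=0): c = -1.9900 + 0.8420i → escape time 1
(row=3, col=1): c = -1.6750 + 0.8420i → escape time 2
(row=3, col=2): c = -1.3600 + 0.8420i → escape time 3
(row=3, col=3): c = -1.0450 + 0.8420i → escape time 3
(row=3, col=4): c = -0.7300 + 0.8420i → escape time 4
(row=4, col=0): c = -1.9900 + 0.6460i → escape time 1
(row=4, col=1): c = -1.6750 + 0.6460i → escape time 3
(row=4, col=2): c = -1.3600 + 0.6460i → escape time 3
(row=4, col=3): c = -1.0450 + 0.6460i → escape time 4
(row=4, col=4): c = -0.7300 + 0.6460i → escape time 5
(row=5, col=0): c = -1.9900 + 0.4500i → escape time 1
(row=5, col=1): c = -1.6750 + 0.4500i → escape time 3
(row=5, col=2): c = -1.3600 + 0.4500i → escape time 4
(row=5, col=3): c = -1.0450 + 0.4500i → escape time 5
(row=5, col=4): c = -0.7300 + 0.4500i → escape time 6

Answer: 11222
11233
12333
12334
13345
13456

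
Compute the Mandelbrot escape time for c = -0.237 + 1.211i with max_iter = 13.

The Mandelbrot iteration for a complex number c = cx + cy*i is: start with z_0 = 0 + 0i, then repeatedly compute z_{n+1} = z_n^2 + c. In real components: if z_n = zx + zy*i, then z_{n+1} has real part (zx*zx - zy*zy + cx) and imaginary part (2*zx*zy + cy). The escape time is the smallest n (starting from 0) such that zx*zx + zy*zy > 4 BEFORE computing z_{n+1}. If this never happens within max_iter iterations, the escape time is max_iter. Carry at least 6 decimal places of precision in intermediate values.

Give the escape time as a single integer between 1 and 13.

z_0 = 0 + 0i, c = -0.2370 + 1.2110i
Iter 1: z = -0.2370 + 1.2110i, |z|^2 = 1.5227
Iter 2: z = -1.6474 + 0.6370i, |z|^2 = 3.1195
Iter 3: z = 2.0710 + -0.8877i, |z|^2 = 5.0771
Escaped at iteration 3

Answer: 3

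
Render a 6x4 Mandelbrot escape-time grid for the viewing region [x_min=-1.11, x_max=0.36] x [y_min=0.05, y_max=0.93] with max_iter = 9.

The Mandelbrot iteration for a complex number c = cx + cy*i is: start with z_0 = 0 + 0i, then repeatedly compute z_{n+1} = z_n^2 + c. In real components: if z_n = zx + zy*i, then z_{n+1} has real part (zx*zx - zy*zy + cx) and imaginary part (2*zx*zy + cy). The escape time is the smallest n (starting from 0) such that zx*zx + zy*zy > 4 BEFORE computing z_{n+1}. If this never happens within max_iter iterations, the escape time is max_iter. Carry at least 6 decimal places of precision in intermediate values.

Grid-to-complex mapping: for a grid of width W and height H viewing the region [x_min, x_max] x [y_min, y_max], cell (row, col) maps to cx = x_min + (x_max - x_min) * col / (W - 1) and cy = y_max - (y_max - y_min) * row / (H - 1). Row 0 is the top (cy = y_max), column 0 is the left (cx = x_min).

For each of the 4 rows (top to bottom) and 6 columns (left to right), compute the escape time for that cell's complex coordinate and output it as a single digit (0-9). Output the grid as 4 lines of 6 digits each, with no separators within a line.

Answer: 334753
459999
989999
999999

Derivation:
(row=0, col=0): c = -1.1100 + 0.9300i → escape time 3
(row=0, col=1): c = -0.8160 + 0.9300i → escape time 3
(row=0, col=2): c = -0.5220 + 0.9300i → escape time 4
(row=0, col=3): c = -0.2280 + 0.9300i → escape time 7
(row=0, col=4): c = 0.0660 + 0.9300i → escape time 5
(row=0, col=5): c = 0.3600 + 0.9300i → escape time 3
(row=1, col=0): c = -1.1100 + 0.6367i → escape time 4
(row=1, col=1): c = -0.8160 + 0.6367i → escape time 5
(row=1, col=2): c = -0.5220 + 0.6367i → escape time 9
(row=1, col=3): c = -0.2280 + 0.6367i → escape time 9
(row=1, col=4): c = 0.0660 + 0.6367i → escape time 9
(row=1, col=5): c = 0.3600 + 0.6367i → escape time 9
(row=2, col=0): c = -1.1100 + 0.3433i → escape time 9
(row=2, col=1): c = -0.8160 + 0.3433i → escape time 8
(row=2, col=2): c = -0.5220 + 0.3433i → escape time 9
(row=2, col=3): c = -0.2280 + 0.3433i → escape time 9
(row=2, col=4): c = 0.0660 + 0.3433i → escape time 9
(row=2, col=5): c = 0.3600 + 0.3433i → escape time 9
(row=3, col=0): c = -1.1100 + 0.0500i → escape time 9
(row=3, col=1): c = -0.8160 + 0.0500i → escape time 9
(row=3, col=2): c = -0.5220 + 0.0500i → escape time 9
(row=3, col=3): c = -0.2280 + 0.0500i → escape time 9
(row=3, col=4): c = 0.0660 + 0.0500i → escape time 9
(row=3, col=5): c = 0.3600 + 0.0500i → escape time 9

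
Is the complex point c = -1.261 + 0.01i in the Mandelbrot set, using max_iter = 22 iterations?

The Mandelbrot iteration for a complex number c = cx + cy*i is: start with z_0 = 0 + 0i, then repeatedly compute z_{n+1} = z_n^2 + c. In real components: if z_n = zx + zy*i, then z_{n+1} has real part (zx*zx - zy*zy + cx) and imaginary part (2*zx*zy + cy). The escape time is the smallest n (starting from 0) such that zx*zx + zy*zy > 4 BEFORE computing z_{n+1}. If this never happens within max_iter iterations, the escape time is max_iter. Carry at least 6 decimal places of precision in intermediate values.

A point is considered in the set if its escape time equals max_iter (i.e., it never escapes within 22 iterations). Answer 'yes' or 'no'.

Answer: yes

Derivation:
z_0 = 0 + 0i, c = -1.2610 + 0.0100i
Iter 1: z = -1.2610 + 0.0100i, |z|^2 = 1.5902
Iter 2: z = 0.3290 + -0.0152i, |z|^2 = 0.1085
Iter 3: z = -1.1530 + -0.0000i, |z|^2 = 1.3294
Iter 4: z = 0.0684 + 0.0100i, |z|^2 = 0.0048
Iter 5: z = -1.2564 + 0.0114i, |z|^2 = 1.5787
Iter 6: z = 0.3175 + -0.0186i, |z|^2 = 0.1011
Iter 7: z = -1.1605 + -0.0018i, |z|^2 = 1.3469
Iter 8: z = 0.0859 + 0.0142i, |z|^2 = 0.0076
Iter 9: z = -1.2538 + 0.0124i, |z|^2 = 1.5722
Iter 10: z = 0.3109 + -0.0212i, |z|^2 = 0.0971
Iter 11: z = -1.1648 + -0.0032i, |z|^2 = 1.3567
Iter 12: z = 0.0957 + 0.0174i, |z|^2 = 0.0095
Iter 13: z = -1.2521 + 0.0133i, |z|^2 = 1.5680
Iter 14: z = 0.3067 + -0.0234i, |z|^2 = 0.0946
Iter 15: z = -1.1675 + -0.0043i, |z|^2 = 1.3630
Iter 16: z = 0.1020 + 0.0201i, |z|^2 = 0.0108
Iter 17: z = -1.2510 + 0.0141i, |z|^2 = 1.5652
Iter 18: z = 0.3038 + -0.0253i, |z|^2 = 0.0929
Iter 19: z = -1.1693 + -0.0054i, |z|^2 = 1.3674
Iter 20: z = 0.1063 + 0.0226i, |z|^2 = 0.0118
Iter 21: z = -1.2502 + 0.0148i, |z|^2 = 1.5632
Did not escape in 22 iterations → in set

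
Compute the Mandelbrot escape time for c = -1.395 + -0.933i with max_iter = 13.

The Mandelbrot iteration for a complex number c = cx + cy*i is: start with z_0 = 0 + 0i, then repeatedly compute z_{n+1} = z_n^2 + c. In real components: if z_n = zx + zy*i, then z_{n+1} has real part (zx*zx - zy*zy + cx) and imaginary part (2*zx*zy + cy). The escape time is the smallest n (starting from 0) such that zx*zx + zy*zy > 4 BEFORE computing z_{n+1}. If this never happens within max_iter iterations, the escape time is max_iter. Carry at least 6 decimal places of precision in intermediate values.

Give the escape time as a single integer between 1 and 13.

z_0 = 0 + 0i, c = -1.3950 + -0.9330i
Iter 1: z = -1.3950 + -0.9330i, |z|^2 = 2.8165
Iter 2: z = -0.3195 + 1.6701i, |z|^2 = 2.8912
Iter 3: z = -4.0821 + -2.0001i, |z|^2 = 20.6636
Escaped at iteration 3

Answer: 3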